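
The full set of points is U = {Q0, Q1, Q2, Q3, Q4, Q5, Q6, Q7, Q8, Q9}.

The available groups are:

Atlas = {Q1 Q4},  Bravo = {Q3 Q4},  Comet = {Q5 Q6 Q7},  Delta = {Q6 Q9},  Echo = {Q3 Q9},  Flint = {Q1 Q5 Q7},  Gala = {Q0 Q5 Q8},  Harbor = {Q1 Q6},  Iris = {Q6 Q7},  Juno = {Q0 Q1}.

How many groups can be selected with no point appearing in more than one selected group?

Atlas, Echo, Gala, Iris are pairwise disjoint (Atlas={Q1,Q4}; Echo={Q3,Q9}; Gala={Q0,Q5,Q8}; Iris={Q6,Q7}).
Every remaining group overlaps one of these, and no 5 of the listed groups are pairwise disjoint, so 4 is the maximum.

4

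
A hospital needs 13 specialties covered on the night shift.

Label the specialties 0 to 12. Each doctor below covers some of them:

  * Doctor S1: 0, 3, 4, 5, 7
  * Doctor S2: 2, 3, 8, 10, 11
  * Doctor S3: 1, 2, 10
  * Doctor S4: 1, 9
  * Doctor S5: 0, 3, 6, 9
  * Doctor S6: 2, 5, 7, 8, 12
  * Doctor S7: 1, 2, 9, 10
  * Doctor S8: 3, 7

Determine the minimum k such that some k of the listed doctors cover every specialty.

S1 and S2 and S3 and S5 and S6 together: S1 ∪ S2 ∪ S3 ∪ S5 ∪ S6 = {0, 1, 2, 3, 4, 5, 6, 7, 8, 9, 10, 11, 12} — every specialty is covered.
No 4 of the 8 doctors cover everything (all 70 combinations miss at least one specialty), so 5 is optimal.

5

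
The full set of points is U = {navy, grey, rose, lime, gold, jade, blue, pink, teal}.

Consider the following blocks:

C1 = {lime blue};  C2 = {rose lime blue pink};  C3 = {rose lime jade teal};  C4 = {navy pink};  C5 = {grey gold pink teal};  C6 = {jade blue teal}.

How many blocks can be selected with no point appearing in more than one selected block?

2

C4, C6 are pairwise disjoint (C4={navy,pink}; C6={jade,blue,teal}).
Every remaining block overlaps one of these, and no 3 of the listed blocks are pairwise disjoint, so 2 is the maximum.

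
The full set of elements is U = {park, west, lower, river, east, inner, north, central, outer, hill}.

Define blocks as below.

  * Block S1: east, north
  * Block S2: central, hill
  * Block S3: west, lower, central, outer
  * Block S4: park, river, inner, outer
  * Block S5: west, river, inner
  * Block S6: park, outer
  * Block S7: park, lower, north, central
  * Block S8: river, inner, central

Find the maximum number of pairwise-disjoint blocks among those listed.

S1, S2, S5, S6 are pairwise disjoint (S1={east,north}; S2={central,hill}; S5={west,river,inner}; S6={park,outer}).
Every remaining block overlaps one of these, and no 5 of the listed blocks are pairwise disjoint, so 4 is the maximum.

4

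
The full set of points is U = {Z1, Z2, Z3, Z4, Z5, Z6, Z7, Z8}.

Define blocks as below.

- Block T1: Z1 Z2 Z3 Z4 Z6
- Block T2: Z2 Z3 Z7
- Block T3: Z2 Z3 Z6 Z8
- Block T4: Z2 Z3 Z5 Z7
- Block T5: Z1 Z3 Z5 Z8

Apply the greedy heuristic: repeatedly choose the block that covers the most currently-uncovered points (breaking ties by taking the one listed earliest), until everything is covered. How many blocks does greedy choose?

3

Greedy: pick T1 (covers 5 new) → pick T4 (covers 2 new) → pick T3 (covers 1 new). Total picks: 3.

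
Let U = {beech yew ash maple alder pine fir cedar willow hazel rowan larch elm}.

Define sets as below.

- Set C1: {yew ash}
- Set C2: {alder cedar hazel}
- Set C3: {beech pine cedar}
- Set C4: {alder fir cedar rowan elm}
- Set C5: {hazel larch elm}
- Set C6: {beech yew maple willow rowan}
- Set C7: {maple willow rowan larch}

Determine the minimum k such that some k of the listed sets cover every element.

Take {C1, C2, C3, C4, C7}. Their union is {beech, yew, ash, maple, alder, pine, fir, cedar, willow, hazel, rowan, larch, elm}, which is all 13 elements.
No 4 of the 7 sets cover everything (all 35 combinations miss at least one element), so 5 is optimal.

5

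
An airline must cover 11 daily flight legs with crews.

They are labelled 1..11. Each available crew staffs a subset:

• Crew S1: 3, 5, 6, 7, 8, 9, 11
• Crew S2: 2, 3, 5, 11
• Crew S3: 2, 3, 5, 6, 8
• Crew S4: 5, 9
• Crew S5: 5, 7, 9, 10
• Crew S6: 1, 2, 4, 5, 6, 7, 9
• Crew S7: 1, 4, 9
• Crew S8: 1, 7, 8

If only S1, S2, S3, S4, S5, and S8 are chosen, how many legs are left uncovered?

1

Union of S1, S2, S3, S4, S5, S8 = {1, 2, 3, 5, 6, 7, 8, 9, 10, 11}.
Not covered: 4 — 1 leg.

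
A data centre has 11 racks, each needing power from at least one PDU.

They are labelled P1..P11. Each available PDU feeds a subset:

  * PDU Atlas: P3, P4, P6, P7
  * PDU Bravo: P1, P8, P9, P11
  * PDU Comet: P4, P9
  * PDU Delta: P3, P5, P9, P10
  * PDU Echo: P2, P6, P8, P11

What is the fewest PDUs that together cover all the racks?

4

Take {Atlas, Bravo, Delta, Echo}. Their union is {P1, P2, P3, P4, P5, P6, P7, P8, P9, P10, P11}, which is all 11 racks.
No 3 of the 5 PDUs cover everything (all 10 combinations miss at least one rack), so 4 is optimal.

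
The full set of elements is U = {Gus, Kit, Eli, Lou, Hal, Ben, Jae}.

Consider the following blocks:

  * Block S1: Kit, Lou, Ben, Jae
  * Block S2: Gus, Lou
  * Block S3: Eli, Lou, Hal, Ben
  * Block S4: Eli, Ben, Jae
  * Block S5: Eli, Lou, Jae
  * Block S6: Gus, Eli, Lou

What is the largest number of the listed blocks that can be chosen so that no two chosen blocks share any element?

2

S2, S4 are pairwise disjoint (S2={Gus,Lou}; S4={Eli,Ben,Jae}).
Every remaining block overlaps one of these, and no 3 of the listed blocks are pairwise disjoint, so 2 is the maximum.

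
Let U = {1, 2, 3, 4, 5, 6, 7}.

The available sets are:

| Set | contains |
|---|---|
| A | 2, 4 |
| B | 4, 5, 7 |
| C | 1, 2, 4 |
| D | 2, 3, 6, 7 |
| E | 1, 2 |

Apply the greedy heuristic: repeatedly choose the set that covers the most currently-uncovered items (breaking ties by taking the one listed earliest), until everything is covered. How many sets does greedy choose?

3

Greedy: pick D (covers 4 new) → pick B (covers 2 new) → pick C (covers 1 new). Total picks: 3.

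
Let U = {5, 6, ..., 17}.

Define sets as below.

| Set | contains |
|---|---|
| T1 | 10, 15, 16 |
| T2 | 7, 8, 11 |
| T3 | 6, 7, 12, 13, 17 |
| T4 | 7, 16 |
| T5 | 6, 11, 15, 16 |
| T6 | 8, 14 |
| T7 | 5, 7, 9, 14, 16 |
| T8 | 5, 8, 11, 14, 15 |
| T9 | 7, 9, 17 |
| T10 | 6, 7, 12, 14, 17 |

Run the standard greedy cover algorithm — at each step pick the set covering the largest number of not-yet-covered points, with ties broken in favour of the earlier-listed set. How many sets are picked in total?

4

Greedy: pick T3 (covers 5 new) → pick T8 (covers 5 new) → pick T1 (covers 2 new) → pick T7 (covers 1 new). Total picks: 4.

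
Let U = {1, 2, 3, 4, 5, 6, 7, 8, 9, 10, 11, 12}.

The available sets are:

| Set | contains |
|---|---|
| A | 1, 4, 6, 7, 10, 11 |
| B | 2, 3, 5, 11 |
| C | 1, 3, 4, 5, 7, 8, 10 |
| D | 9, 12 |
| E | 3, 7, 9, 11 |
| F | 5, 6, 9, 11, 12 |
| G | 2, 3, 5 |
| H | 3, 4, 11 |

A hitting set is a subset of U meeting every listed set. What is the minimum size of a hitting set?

3

T = {4, 5, 9} meets every set (each contains at least one member of T), and |T| = 3.
The sets A, D, G are pairwise disjoint, so any hitting set needs a separate point for each — at least 3. Hence 3 is optimal.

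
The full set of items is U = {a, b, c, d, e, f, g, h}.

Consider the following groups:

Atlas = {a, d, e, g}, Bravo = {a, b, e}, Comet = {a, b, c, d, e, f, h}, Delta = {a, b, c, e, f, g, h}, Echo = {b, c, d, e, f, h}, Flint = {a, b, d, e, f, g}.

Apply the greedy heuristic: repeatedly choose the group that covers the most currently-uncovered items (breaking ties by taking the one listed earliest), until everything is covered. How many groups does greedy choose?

Greedy: pick Comet (covers 7 new) → pick Atlas (covers 1 new). Total picks: 2.

2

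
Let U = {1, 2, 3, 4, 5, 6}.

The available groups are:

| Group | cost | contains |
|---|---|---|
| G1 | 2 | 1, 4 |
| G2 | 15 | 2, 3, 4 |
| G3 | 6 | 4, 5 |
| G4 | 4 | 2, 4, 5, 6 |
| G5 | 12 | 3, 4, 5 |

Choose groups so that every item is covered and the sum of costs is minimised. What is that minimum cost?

18

G1, G4, G5 together cover every item (G1 ∪ G4 ∪ G5 = {1, 2, 3, 4, 5, 6}); total cost 2 + 4 + 12 = 18.
No covering selection has total cost below 18.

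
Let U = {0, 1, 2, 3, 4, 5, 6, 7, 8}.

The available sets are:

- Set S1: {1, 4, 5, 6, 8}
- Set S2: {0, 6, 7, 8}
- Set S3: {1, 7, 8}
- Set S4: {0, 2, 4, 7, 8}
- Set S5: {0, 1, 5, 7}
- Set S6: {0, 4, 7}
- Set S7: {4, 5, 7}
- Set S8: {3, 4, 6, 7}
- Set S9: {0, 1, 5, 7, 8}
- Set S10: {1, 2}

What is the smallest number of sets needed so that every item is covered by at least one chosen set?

3

S4 and S5 and S8 together: S4 ∪ S5 ∪ S8 = {0, 1, 2, 3, 4, 5, 6, 7, 8} — every item is covered.
Only S8 contains 3, so S8 is forced; the remaining 5 items need at least 2 more sets (each remaining set adds at most 4) — so at least 3 sets are needed, and 3 is optimal.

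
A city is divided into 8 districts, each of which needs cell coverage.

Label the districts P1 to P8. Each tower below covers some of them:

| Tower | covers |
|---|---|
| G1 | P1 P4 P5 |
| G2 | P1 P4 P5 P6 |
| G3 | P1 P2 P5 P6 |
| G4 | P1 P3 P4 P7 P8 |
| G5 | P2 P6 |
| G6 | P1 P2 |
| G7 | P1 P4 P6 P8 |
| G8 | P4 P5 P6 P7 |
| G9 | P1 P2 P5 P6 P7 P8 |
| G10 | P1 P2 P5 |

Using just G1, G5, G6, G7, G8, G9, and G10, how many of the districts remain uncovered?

1

Union of G1, G5, G6, G7, G8, G9, G10 = {P1, P2, P4, P5, P6, P7, P8}.
Not covered: P3 — 1 district.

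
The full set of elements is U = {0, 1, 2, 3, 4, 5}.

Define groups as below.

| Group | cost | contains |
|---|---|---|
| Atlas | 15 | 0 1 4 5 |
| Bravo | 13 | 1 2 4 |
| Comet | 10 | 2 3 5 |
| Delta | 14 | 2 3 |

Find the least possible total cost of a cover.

25

Atlas, Comet together cover every element (Atlas ∪ Comet = {0, 1, 2, 3, 4, 5}); total cost 15 + 10 = 25.
No covering selection has total cost below 25.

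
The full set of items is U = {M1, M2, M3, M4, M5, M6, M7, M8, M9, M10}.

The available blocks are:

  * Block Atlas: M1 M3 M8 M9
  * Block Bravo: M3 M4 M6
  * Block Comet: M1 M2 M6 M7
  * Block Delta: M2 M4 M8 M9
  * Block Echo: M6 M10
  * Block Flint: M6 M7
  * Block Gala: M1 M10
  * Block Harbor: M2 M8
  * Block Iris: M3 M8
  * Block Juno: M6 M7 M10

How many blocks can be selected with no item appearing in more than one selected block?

3

Flint, Gala, Harbor are pairwise disjoint (Flint={M6,M7}; Gala={M1,M10}; Harbor={M2,M8}).
Every remaining block overlaps one of these, and no 4 of the listed blocks are pairwise disjoint, so 3 is the maximum.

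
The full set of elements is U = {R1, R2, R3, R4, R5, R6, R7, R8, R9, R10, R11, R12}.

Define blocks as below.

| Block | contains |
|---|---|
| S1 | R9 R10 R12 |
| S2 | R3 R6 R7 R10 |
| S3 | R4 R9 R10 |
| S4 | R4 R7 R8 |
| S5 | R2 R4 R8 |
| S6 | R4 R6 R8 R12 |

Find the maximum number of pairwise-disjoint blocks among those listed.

S1, S5 are pairwise disjoint (S1={R9,R10,R12}; S5={R2,R4,R8}).
Every remaining block overlaps one of these, and no 3 of the listed blocks are pairwise disjoint, so 2 is the maximum.

2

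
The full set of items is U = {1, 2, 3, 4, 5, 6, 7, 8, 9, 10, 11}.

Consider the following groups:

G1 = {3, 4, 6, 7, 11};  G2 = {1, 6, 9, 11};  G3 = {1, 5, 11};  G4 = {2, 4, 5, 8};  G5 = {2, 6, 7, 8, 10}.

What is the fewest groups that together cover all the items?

4

G1, G2, G4, and G5 cover everything between them: the union {1, 2, 3, 4, 5, 6, 7, 8, 9, 10, 11} is all of U.
No 3 of the 5 groups cover everything (all 10 combinations miss at least one item), so 4 is optimal.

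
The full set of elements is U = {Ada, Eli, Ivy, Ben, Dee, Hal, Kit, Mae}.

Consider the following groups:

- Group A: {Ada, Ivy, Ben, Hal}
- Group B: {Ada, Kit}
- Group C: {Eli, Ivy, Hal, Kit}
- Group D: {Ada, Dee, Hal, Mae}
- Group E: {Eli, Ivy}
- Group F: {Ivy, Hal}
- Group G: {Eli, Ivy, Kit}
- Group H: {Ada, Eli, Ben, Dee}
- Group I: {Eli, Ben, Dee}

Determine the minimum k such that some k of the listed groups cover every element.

3

D and G and I together: D ∪ G ∪ I = {Ada, Eli, Ivy, Ben, Dee, Hal, Kit, Mae} — every element is covered.
Only D contains Mae, so D is forced; the remaining 4 elements need at least 2 more groups (each remaining group adds at most 3) — so at least 3 groups are needed, and 3 is optimal.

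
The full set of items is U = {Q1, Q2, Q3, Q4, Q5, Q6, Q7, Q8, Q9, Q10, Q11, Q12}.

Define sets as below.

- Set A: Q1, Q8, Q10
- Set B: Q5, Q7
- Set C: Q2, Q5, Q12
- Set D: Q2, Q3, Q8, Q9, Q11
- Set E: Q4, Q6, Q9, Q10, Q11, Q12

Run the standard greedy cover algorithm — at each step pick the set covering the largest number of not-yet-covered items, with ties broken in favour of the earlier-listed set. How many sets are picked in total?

Greedy: pick E (covers 6 new) → pick D (covers 3 new) → pick B (covers 2 new) → pick A (covers 1 new). Total picks: 4.

4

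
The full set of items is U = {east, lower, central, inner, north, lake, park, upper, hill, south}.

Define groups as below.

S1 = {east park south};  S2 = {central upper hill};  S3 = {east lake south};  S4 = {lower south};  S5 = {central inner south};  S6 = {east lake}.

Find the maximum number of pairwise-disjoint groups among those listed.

3

S2, S4, S6 are pairwise disjoint (S2={central,upper,hill}; S4={lower,south}; S6={east,lake}).
Every remaining group overlaps one of these, and no 4 of the listed groups are pairwise disjoint, so 3 is the maximum.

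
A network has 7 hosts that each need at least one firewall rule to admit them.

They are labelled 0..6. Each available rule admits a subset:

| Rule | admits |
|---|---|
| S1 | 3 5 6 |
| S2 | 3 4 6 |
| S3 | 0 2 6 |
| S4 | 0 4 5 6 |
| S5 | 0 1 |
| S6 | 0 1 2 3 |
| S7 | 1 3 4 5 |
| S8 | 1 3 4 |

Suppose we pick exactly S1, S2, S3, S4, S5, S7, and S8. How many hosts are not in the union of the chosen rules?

Union of S1, S2, S3, S4, S5, S7, S8 = {0, 1, 2, 3, 4, 5, 6} — that's every host, so 0 are uncovered.

0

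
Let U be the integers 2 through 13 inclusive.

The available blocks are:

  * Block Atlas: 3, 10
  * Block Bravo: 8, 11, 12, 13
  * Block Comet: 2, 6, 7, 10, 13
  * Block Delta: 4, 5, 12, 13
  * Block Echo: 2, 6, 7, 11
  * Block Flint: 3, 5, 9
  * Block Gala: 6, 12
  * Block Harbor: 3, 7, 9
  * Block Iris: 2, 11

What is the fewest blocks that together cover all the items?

Take {Bravo, Comet, Delta, Harbor}. Their union is {2, 3, 4, 5, 6, 7, 8, 9, 10, 11, 12, 13}, which is all 12 items.
No 3 of the 9 blocks cover everything (all 84 combinations miss at least one item), so 4 is optimal.

4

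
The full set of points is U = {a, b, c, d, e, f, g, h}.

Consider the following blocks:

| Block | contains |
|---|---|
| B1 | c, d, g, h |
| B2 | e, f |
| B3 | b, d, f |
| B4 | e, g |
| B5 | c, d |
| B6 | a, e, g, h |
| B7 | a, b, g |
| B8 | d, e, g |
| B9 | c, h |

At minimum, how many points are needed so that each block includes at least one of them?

The 3 points {c, f, g} hit every block.
The blocks B3, B4, B9 are pairwise disjoint, so any hitting set needs a separate point for each — at least 3. Hence 3 is optimal.

3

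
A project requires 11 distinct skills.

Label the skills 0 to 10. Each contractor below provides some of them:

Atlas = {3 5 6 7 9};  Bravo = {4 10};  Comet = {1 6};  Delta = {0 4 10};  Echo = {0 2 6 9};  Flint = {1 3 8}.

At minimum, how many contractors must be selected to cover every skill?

4

Take {Atlas, Bravo, Echo, Flint}. Their union is {0, 1, 2, 3, 4, 5, 6, 7, 8, 9, 10}, which is all 11 skills.
Only Echo contains 2, so Echo is forced; the remaining 7 skills need at least 3 more contractors (each remaining contractor adds at most 3) — so at least 4 contractors are needed, and 4 is optimal.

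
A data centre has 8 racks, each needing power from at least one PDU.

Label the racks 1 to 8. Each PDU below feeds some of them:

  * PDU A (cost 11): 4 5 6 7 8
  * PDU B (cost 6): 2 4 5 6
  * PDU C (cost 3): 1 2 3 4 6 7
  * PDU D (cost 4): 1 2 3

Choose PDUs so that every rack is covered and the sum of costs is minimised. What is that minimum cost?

A, C together cover every rack (A ∪ C = {1, 2, 3, 4, 5, 6, 7, 8}); total cost 11 + 3 = 14.
No covering selection has total cost below 14.

14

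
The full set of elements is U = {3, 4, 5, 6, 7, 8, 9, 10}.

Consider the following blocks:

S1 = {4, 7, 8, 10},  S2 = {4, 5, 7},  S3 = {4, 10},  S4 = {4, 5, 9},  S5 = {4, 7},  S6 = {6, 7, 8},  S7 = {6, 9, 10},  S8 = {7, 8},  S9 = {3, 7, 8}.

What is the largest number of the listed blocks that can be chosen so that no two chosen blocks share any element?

2

S3, S8 are pairwise disjoint (S3={4,10}; S8={7,8}).
Every remaining block overlaps one of these, and no 3 of the listed blocks are pairwise disjoint, so 2 is the maximum.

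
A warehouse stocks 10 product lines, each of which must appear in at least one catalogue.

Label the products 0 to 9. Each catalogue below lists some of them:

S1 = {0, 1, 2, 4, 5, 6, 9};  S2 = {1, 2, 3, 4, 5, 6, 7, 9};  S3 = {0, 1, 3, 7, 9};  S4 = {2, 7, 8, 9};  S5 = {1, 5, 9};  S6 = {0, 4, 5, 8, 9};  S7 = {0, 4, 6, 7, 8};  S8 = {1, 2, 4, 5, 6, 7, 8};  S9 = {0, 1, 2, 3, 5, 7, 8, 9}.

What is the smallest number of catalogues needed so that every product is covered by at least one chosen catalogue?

Take {S2, S7}. Their union is {0, 1, 2, 3, 4, 5, 6, 7, 8, 9}, which is all 10 products.
No single catalogue has all 10 products (the largest, S2, has 8), so 2 is optimal.

2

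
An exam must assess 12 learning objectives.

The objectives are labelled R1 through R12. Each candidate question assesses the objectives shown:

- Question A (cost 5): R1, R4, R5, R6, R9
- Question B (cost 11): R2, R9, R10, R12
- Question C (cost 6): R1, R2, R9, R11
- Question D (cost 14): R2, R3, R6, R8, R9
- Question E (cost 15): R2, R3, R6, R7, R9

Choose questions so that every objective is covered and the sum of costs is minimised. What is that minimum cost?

A, B, C, D, E together cover every objective (A ∪ B ∪ C ∪ D ∪ E = {R1, R2, R3, R4, R5, R6, R7, R8, R9, R10, R11, R12}); total cost 5 + 11 + 6 + 14 + 15 = 51.
No covering selection has total cost below 51.

51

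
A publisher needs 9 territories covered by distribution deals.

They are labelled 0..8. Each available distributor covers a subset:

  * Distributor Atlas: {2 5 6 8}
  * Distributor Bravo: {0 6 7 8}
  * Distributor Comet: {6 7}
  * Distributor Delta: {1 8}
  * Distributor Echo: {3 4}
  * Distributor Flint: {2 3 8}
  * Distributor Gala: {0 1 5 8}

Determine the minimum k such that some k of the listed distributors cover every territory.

4

Take {Atlas, Bravo, Echo, Gala}. Their union is {0, 1, 2, 3, 4, 5, 6, 7, 8}, which is all 9 territories.
No 3 of the 7 distributors cover everything (all 35 combinations miss at least one territory), so 4 is optimal.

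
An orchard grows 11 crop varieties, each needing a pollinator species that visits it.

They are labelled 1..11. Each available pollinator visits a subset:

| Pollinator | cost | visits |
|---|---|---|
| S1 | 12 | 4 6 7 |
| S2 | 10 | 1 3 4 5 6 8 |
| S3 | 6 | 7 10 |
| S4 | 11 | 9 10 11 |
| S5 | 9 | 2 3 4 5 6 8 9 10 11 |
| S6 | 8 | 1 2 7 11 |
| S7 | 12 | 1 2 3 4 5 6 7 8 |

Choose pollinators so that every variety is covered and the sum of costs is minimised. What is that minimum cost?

17

S5, S6 together cover every variety (S5 ∪ S6 = {1, 2, 3, 4, 5, 6, 7, 8, 9, 10, 11}); total cost 9 + 8 = 17.
No covering selection has total cost below 17.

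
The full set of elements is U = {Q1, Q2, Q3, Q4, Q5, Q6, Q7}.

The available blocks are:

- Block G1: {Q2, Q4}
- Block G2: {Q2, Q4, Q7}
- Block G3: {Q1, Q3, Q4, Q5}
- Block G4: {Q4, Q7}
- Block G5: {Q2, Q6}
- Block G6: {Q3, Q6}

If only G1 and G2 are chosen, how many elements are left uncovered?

4

Union of G1, G2 = {Q2, Q4, Q7}.
Not covered: Q1, Q3, Q5, Q6 — 4 elements.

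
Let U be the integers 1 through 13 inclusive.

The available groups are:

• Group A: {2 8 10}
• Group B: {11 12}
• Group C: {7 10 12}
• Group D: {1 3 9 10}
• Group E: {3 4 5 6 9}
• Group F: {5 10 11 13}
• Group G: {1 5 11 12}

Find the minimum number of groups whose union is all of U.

5

Take {A, C, E, F, G}. Their union is {1, 2, 3, 4, 5, 6, 7, 8, 9, 10, 11, 12, 13}, which is all 13 points.
No 4 of the 7 groups cover everything (all 35 combinations miss at least one point), so 5 is optimal.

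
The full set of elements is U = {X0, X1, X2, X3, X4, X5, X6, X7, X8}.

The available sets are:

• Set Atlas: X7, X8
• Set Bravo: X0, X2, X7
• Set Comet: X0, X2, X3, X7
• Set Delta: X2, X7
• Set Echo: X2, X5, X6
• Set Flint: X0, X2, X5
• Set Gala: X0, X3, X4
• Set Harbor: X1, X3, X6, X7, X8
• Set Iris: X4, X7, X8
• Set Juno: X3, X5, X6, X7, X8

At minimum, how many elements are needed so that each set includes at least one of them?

The 3 elements {X0, X2, X8} hit every set.
The sets Atlas, Echo, Gala are pairwise disjoint, so any hitting set needs a separate element for each — at least 3. Hence 3 is optimal.

3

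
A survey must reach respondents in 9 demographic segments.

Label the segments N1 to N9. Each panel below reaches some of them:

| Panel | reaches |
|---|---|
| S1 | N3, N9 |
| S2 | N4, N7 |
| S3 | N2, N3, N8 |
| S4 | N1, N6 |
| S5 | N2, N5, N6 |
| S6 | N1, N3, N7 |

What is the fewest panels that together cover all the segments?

Take {S1, S2, S3, S4, S5}. Their union is {N1, N2, N3, N4, N5, N6, N7, N8, N9}, which is all 9 segments.
No 4 of the 6 panels cover everything (all 15 combinations miss at least one segment), so 5 is optimal.

5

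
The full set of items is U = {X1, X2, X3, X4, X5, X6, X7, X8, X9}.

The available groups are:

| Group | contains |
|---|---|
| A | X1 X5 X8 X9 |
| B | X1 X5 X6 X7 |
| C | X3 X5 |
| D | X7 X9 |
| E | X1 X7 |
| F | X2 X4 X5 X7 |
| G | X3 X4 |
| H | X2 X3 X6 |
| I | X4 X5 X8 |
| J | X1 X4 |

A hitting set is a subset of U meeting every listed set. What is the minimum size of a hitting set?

Take T = {X1, X3, X5, X7}. Each listed group contains at least one of these, so T is a hitting set of size 4.
No choice of 3 items meets every group, so 4 is the minimum.

4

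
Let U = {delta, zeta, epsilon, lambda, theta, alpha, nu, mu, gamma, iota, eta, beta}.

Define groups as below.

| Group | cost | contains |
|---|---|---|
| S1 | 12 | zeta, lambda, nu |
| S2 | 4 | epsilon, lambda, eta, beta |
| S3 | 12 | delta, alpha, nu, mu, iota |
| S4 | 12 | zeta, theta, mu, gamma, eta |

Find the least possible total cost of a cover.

28

S2, S3, S4 together cover every item (S2 ∪ S3 ∪ S4 = {delta, zeta, epsilon, lambda, theta, alpha, nu, mu, gamma, iota, eta, beta}); total cost 4 + 12 + 12 = 28.
No covering selection has total cost below 28.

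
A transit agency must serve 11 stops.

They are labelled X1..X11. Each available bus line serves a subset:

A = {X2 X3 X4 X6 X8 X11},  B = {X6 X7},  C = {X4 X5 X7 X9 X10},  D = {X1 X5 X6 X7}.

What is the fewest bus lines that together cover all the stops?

A and C and D together: A ∪ C ∪ D = {X1, X2, X3, X4, X5, X6, X7, X8, X9, X10, X11} — every stop is covered.
Only D contains X1, so D is forced; the remaining 7 stops need at least 2 more bus lines (each remaining bus line adds at most 5) — so at least 3 bus lines are needed, and 3 is optimal.

3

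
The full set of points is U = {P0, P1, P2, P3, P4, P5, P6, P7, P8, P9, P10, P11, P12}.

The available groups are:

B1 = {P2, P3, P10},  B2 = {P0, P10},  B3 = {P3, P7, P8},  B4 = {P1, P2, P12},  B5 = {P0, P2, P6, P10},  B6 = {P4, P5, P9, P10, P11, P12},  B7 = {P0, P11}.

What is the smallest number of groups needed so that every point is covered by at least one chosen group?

Take {B3, B4, B5, B6}. Their union is {P0, P1, P2, P3, P4, P5, P6, P7, P8, P9, P10, P11, P12}, which is all 13 points.
Only B6 contains P4, so B6 is forced; the remaining 7 points need at least 3 more groups (each remaining group adds at most 3) — so at least 4 groups are needed, and 4 is optimal.

4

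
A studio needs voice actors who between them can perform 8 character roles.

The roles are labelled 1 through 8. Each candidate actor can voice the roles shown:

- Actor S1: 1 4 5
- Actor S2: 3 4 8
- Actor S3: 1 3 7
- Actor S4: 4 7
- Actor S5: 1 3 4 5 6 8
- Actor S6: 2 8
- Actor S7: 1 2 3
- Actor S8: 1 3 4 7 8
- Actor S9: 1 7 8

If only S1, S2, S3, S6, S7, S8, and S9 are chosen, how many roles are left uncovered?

Union of S1, S2, S3, S6, S7, S8, S9 = {1, 2, 3, 4, 5, 7, 8}.
Not covered: 6 — 1 role.

1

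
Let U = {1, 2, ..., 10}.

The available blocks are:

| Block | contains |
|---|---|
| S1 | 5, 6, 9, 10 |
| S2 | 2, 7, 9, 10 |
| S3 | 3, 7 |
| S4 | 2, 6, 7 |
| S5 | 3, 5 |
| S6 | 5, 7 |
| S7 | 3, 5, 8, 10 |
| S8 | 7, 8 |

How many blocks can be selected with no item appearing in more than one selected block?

2

S5, S8 are pairwise disjoint (S5={3,5}; S8={7,8}).
Every remaining block overlaps one of these, and no 3 of the listed blocks are pairwise disjoint, so 2 is the maximum.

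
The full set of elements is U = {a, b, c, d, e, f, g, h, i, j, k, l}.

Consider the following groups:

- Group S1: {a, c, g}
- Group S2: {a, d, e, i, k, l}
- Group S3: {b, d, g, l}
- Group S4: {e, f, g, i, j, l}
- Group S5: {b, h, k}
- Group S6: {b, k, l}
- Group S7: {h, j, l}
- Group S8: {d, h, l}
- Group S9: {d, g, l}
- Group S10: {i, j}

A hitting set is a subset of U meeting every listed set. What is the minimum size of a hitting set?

The 4 elements {g, j, k, l} hit every group.
No choice of 3 elements meets every group, so 4 is the minimum.

4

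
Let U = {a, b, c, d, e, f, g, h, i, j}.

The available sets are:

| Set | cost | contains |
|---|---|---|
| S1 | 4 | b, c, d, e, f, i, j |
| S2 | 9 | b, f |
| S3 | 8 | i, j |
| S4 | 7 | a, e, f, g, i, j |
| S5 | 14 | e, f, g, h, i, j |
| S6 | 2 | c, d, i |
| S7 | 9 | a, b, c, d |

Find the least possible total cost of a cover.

S5, S7 together cover every point (S5 ∪ S7 = {a, b, c, d, e, f, g, h, i, j}); total cost 14 + 9 = 23.
The greedy pick S1, S4, S5 costs 25; no covering selection beats 23.

23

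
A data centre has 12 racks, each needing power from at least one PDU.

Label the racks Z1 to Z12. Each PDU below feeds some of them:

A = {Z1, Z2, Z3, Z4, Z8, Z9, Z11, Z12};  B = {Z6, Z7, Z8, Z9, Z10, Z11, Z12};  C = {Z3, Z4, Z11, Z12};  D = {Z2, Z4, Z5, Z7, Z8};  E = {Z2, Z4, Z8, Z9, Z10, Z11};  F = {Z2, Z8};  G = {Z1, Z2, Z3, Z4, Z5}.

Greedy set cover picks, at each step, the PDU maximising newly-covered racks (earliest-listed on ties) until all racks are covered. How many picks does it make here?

3

Greedy: pick A (covers 8 new) → pick B (covers 3 new) → pick D (covers 1 new). Total picks: 3.
(The true minimum cover uses only 2 PDUs, so greedy is not optimal here.)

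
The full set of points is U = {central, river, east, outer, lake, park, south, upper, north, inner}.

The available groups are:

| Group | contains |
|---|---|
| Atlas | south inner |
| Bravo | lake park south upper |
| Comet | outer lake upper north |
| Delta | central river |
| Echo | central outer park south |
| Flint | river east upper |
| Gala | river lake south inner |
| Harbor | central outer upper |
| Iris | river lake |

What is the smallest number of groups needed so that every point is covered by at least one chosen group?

Atlas and Comet and Echo and Flint together: Atlas ∪ Comet ∪ Echo ∪ Flint = {central, river, east, outer, lake, park, south, upper, north, inner} — every point is covered.
No 3 of the 9 groups cover everything (all 84 combinations miss at least one point), so 4 is optimal.

4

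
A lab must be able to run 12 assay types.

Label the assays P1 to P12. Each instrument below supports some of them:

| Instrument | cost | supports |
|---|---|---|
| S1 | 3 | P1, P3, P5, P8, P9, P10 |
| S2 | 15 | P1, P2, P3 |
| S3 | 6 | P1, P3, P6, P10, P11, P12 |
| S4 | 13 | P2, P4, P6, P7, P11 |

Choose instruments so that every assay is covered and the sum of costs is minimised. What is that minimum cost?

22

S1, S3, S4 together cover every assay (S1 ∪ S3 ∪ S4 = {P1, P2, P3, P4, P5, P6, P7, P8, P9, P10, P11, P12}); total cost 3 + 6 + 13 = 22.
No covering selection has total cost below 22.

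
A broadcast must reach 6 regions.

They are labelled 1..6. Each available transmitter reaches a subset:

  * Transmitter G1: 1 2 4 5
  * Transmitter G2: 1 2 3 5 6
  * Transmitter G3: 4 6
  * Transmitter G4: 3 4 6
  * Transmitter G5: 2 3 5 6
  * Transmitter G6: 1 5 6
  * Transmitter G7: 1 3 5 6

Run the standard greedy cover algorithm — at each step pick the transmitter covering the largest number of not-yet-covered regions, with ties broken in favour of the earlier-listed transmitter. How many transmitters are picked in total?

2

Greedy: pick G2 (covers 5 new) → pick G1 (covers 1 new). Total picks: 2.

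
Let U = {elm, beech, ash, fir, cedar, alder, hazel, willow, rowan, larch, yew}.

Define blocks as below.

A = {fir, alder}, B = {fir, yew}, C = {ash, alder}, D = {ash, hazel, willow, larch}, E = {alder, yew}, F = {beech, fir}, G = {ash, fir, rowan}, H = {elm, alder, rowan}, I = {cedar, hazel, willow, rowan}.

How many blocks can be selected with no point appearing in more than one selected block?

3

C, F, I are pairwise disjoint (C={ash,alder}; F={beech,fir}; I={cedar,hazel,willow,rowan}).
Every remaining block overlaps one of these, and no 4 of the listed blocks are pairwise disjoint, so 3 is the maximum.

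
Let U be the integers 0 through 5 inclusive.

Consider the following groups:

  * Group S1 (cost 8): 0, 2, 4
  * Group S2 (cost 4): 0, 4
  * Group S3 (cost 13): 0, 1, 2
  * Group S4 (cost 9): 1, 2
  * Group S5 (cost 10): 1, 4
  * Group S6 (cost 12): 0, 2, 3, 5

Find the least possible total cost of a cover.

S5, S6 together cover every item (S5 ∪ S6 = {0, 1, 2, 3, 4, 5}); total cost 10 + 12 = 22.
The greedy pick S2, S6, S4 costs 25; no covering selection beats 22.

22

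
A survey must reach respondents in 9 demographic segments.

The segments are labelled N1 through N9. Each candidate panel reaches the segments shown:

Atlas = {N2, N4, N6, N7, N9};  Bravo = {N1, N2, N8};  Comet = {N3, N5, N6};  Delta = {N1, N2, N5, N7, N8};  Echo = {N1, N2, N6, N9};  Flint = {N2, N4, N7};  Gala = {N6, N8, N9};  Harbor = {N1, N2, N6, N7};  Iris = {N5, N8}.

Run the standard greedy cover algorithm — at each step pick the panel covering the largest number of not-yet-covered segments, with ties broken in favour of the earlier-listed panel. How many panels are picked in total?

Greedy: pick Atlas (covers 5 new) → pick Delta (covers 3 new) → pick Comet (covers 1 new). Total picks: 3.

3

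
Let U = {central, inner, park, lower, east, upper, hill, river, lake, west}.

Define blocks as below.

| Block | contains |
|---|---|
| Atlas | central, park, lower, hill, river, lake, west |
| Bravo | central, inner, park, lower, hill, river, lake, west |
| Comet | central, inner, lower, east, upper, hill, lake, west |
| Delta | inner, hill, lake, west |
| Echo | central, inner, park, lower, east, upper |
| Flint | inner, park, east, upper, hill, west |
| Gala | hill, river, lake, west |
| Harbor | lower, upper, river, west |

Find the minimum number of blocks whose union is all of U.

2

Atlas and Comet together: Atlas ∪ Comet = {central, inner, park, lower, east, upper, hill, river, lake, west} — every item is covered.
No single block has all 10 items (the largest, Bravo, has 8), so 2 is optimal.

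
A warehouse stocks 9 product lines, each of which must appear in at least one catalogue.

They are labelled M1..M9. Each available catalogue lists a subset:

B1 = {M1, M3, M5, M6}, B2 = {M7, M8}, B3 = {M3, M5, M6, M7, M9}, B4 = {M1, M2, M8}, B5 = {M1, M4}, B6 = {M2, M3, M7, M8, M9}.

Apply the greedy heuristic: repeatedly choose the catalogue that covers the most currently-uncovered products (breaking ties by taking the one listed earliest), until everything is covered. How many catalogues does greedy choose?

Greedy: pick B3 (covers 5 new) → pick B4 (covers 3 new) → pick B5 (covers 1 new). Total picks: 3.

3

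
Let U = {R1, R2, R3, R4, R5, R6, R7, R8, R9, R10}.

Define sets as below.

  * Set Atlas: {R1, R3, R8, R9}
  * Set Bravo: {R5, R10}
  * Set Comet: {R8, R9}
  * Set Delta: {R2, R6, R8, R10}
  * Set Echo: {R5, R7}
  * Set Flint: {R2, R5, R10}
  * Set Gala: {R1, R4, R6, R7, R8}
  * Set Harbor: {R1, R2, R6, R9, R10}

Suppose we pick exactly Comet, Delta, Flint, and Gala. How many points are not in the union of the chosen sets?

1

Union of Comet, Delta, Flint, Gala = {R1, R2, R4, R5, R6, R7, R8, R9, R10}.
Not covered: R3 — 1 point.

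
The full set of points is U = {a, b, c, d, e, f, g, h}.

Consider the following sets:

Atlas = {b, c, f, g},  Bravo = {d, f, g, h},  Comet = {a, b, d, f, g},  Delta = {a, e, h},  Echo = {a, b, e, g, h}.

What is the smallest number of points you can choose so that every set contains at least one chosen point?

2

The 2 points {a, g} hit every set.
The sets Atlas, Delta are pairwise disjoint, so any hitting set needs a separate point for each — at least 2. Hence 2 is optimal.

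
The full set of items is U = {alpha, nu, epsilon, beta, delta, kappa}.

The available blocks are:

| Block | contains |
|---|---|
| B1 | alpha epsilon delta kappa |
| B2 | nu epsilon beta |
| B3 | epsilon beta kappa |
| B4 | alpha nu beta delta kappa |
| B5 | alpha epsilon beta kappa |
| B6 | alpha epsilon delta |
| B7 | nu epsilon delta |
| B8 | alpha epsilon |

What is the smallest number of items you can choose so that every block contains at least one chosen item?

2

Take H = {nu, epsilon}. Each listed block contains at least one of these, so H is a hitting set of size 2.
No single item lies in every block, so at least 2 are needed and 2 is optimal.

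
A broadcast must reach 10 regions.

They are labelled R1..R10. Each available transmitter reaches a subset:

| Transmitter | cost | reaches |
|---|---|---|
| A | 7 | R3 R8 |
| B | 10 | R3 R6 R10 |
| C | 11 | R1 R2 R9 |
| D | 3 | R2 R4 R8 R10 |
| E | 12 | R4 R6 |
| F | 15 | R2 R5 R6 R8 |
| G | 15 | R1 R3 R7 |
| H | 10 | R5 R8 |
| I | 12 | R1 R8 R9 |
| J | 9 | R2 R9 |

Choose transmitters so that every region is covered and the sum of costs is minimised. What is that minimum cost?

D, F, G, J together cover every region (D ∪ F ∪ G ∪ J = {R1, R2, R3, R4, R5, R6, R7, R8, R9, R10}); total cost 3 + 15 + 15 + 9 = 42.
The greedy pick D, B, C, H, G costs 49; no covering selection beats 42.

42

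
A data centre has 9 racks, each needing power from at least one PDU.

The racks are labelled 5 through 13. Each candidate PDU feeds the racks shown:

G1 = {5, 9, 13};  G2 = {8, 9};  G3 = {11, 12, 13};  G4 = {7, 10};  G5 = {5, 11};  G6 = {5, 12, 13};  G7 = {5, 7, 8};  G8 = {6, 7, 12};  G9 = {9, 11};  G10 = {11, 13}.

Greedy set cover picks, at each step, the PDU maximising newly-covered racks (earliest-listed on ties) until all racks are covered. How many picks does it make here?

Greedy: pick G1 (covers 3 new) → pick G8 (covers 3 new) → pick G2 (covers 1 new) → pick G3 (covers 1 new) → pick G4 (covers 1 new). Total picks: 5.

5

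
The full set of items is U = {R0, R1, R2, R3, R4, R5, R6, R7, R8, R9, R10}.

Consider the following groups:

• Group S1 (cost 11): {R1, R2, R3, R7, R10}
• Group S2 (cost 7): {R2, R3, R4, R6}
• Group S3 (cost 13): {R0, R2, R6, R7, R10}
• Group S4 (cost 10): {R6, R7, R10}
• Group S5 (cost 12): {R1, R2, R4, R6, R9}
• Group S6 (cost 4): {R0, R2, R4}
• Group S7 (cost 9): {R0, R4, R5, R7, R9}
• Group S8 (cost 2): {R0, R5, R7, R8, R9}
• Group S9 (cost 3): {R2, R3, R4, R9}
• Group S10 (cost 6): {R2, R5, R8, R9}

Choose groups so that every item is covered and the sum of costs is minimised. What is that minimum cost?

20

S1, S2, S8 together cover every item (S1 ∪ S2 ∪ S8 = {R0, R1, R2, R3, R4, R5, R6, R7, R8, R9, R10}); total cost 11 + 7 + 2 = 20.
The greedy pick S8, S9, S4, S1 costs 26; no covering selection beats 20.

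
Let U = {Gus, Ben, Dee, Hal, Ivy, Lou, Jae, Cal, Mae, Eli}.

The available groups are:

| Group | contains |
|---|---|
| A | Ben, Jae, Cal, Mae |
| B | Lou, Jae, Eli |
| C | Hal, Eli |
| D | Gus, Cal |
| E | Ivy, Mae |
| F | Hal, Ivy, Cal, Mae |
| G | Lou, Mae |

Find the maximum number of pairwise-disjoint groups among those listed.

3

C, D, G are pairwise disjoint (C={Hal,Eli}; D={Gus,Cal}; G={Lou,Mae}).
Every remaining group overlaps one of these, and no 4 of the listed groups are pairwise disjoint, so 3 is the maximum.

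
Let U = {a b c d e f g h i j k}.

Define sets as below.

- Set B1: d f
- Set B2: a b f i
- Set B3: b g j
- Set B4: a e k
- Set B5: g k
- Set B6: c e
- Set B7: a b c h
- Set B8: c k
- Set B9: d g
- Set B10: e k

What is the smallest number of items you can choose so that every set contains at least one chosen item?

4

Take T = {b, d, e, k}. Each listed set contains at least one of these, so T is a hitting set of size 4.
No choice of 3 items meets every set, so 4 is the minimum.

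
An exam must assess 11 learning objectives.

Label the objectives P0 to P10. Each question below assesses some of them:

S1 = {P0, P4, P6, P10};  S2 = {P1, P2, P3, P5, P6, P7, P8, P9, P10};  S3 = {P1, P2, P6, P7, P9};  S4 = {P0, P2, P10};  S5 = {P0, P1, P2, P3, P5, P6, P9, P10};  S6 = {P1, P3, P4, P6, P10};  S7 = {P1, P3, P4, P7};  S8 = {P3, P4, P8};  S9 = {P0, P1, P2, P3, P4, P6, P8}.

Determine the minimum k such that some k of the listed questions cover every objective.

2

S2 and S9 together: S2 ∪ S9 = {P0, P1, P2, P3, P4, P5, P6, P7, P8, P9, P10} — every objective is covered.
No single question has all 11 objectives (the largest, S2, has 9), so 2 is optimal.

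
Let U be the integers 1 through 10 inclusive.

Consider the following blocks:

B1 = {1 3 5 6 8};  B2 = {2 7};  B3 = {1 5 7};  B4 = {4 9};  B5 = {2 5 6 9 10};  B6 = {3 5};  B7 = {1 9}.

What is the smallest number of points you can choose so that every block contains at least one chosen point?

3

H = {3, 7, 9} meets every block (each contains at least one member of H), and |H| = 3.
The blocks B2, B6, B7 are pairwise disjoint, so any hitting set needs a separate point for each — at least 3. Hence 3 is optimal.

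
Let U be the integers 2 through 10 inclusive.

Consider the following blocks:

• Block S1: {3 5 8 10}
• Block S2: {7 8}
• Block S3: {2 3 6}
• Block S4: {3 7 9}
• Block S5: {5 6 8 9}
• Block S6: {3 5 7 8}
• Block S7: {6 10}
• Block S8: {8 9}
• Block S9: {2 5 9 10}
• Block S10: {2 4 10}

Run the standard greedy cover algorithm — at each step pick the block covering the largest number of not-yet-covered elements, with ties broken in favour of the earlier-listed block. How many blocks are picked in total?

Greedy: pick S1 (covers 4 new) → pick S3 (covers 2 new) → pick S4 (covers 2 new) → pick S10 (covers 1 new). Total picks: 4.
(The true minimum cover uses only 3 blocks, so greedy is not optimal here.)

4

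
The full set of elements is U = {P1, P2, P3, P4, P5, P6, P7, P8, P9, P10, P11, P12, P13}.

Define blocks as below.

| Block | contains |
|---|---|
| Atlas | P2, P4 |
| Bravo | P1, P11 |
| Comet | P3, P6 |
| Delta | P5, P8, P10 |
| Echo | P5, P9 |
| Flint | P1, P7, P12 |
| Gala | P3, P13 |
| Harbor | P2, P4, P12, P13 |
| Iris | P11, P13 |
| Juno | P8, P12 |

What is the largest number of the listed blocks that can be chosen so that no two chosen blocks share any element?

5

Atlas, Bravo, Echo, Gala, Juno are pairwise disjoint (Atlas={P2,P4}; Bravo={P1,P11}; Echo={P5,P9}; Gala={P3,P13}; Juno={P8,P12}).
Every remaining block overlaps one of these, and no 6 of the listed blocks are pairwise disjoint, so 5 is the maximum.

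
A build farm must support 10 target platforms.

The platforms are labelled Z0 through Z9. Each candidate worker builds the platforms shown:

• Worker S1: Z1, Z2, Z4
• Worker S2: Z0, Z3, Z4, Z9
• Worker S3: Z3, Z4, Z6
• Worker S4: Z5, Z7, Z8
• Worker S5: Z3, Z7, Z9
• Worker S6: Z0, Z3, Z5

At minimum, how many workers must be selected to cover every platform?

4

S1 and S2 and S3 and S4 together: S1 ∪ S2 ∪ S3 ∪ S4 = {Z0, Z1, Z2, Z3, Z4, Z5, Z6, Z7, Z8, Z9} — every platform is covered.
Only S1 contains Z1, so S1 is forced; the remaining 7 platforms need at least 3 more workers (each remaining worker adds at most 3) — so at least 4 workers are needed, and 4 is optimal.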